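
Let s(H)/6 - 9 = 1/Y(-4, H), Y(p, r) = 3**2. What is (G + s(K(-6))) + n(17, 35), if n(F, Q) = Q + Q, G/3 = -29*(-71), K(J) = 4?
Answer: 18905/3 ≈ 6301.7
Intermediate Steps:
Y(p, r) = 9
s(H) = 164/3 (s(H) = 54 + 6/9 = 54 + 6*(1/9) = 54 + 2/3 = 164/3)
G = 6177 (G = 3*(-29*(-71)) = 3*2059 = 6177)
n(F, Q) = 2*Q
(G + s(K(-6))) + n(17, 35) = (6177 + 164/3) + 2*35 = 18695/3 + 70 = 18905/3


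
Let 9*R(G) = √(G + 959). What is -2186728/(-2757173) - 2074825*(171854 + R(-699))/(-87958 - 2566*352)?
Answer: 98311900514104647/273288230587 + 414965*√65/892071 ≈ 3.5974e+5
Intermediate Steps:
R(G) = √(959 + G)/9 (R(G) = √(G + 959)/9 = √(959 + G)/9)
-2186728/(-2757173) - 2074825*(171854 + R(-699))/(-87958 - 2566*352) = -2186728/(-2757173) - 2074825*(171854 + √(959 - 699)/9)/(-87958 - 2566*352) = -2186728*(-1/2757173) - 2074825*(171854 + √260/9)/(-87958 - 903232) = 2186728/2757173 - (-35656697555/99119 - 414965*√65/892071) = 2186728/2757173 - 2074825*(-85927/495595 - √65/4460355) = 2186728/2757173 + (35656697555/99119 + 414965*√65/892071) = 98311900514104647/273288230587 + 414965*√65/892071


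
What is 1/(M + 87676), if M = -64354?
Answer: 1/23322 ≈ 4.2878e-5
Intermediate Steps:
1/(M + 87676) = 1/(-64354 + 87676) = 1/23322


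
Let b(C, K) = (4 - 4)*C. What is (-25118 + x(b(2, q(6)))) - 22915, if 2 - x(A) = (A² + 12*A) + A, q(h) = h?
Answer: -48031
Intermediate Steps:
b(C, K) = 0 (b(C, K) = 0*C = 0)
x(A) = 2 - A² - 13*A (x(A) = 2 - ((A² + 12*A) + A) = 2 - (A² + 13*A) = 2 + (-A² - 13*A) = 2 - A² - 13*A)
(-25118 + x(b(2, q(6)))) - 22915 = (-25118 + (2 - 1*0² - 13*0)) - 22915 = (-25118 + (2 - 1*0 + 0)) - 22915 = (-25118 + (2 + 0 + 0)) - 22915 = (-25118 + 2) - 22915 = -25116 - 22915 = -48031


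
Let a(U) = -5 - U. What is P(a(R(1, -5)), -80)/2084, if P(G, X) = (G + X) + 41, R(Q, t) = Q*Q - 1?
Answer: -11/521 ≈ -0.021113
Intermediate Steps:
R(Q, t) = -1 + Q² (R(Q, t) = Q² - 1 = -1 + Q²)
P(G, X) = 41 + G + X
P(a(R(1, -5)), -80)/2084 = (41 + (-5 - (-1 + 1²)) - 80)/2084 = (41 + (-5 - (-1 + 1)) - 80)*(1/2084) = (41 + (-5 - 1*0) - 80)*(1/2084) = (41 + (-5 + 0) - 80)*(1/2084) = (41 - 5 - 80)*(1/2084) = -44*1/2084 = -11/521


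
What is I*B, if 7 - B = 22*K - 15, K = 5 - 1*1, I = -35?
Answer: 2310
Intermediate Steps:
K = 4 (K = 5 - 1 = 4)
B = -66 (B = 7 - (22*4 - 15) = 7 - (88 - 15) = 7 - 1*73 = 7 - 73 = -66)
I*B = -35*(-66) = 2310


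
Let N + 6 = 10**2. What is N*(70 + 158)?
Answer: 21432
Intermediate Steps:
N = 94 (N = -6 + 10**2 = -6 + 100 = 94)
N*(70 + 158) = 94*(70 + 158) = 94*228 = 21432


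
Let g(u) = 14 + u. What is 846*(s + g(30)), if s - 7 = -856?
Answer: -681030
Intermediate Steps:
s = -849 (s = 7 - 856 = -849)
846*(s + g(30)) = 846*(-849 + (14 + 30)) = 846*(-849 + 44) = 846*(-805) = -681030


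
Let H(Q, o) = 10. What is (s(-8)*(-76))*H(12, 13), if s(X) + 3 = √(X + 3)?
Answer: 2280 - 760*I*√5 ≈ 2280.0 - 1699.4*I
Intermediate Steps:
s(X) = -3 + √(3 + X) (s(X) = -3 + √(X + 3) = -3 + √(3 + X))
(s(-8)*(-76))*H(12, 13) = ((-3 + √(3 - 8))*(-76))*10 = ((-3 + √(-5))*(-76))*10 = ((-3 + I*√5)*(-76))*10 = (228 - 76*I*√5)*10 = 2280 - 760*I*√5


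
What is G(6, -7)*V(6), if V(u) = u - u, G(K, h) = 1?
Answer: 0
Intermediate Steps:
V(u) = 0
G(6, -7)*V(6) = 1*0 = 0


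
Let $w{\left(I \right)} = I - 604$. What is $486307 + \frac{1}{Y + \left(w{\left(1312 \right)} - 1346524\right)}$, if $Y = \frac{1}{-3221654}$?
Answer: $\frac{2108507277158365501}{4335753499665} \approx 4.8631 \cdot 10^{5}$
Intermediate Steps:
$w{\left(I \right)} = -604 + I$ ($w{\left(I \right)} = I - 604 = -604 + I$)
$Y = - \frac{1}{3221654} \approx -3.104 \cdot 10^{-7}$
$486307 + \frac{1}{Y + \left(w{\left(1312 \right)} - 1346524\right)} = 486307 + \frac{1}{- \frac{1}{3221654} + \left(\left(-604 + 1312\right) - 1346524\right)} = 486307 + \frac{1}{- \frac{1}{3221654} + \left(708 - 1346524\right)} = 486307 + \frac{1}{- \frac{1}{3221654} - 1345816} = 486307 + \frac{1}{- \frac{4335753499665}{3221654}} = 486307 - \frac{3221654}{4335753499665} = \frac{2108507277158365501}{4335753499665}$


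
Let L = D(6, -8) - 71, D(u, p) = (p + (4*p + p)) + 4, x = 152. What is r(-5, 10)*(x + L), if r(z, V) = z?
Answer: -185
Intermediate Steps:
D(u, p) = 4 + 6*p (D(u, p) = (p + 5*p) + 4 = 6*p + 4 = 4 + 6*p)
L = -115 (L = (4 + 6*(-8)) - 71 = (4 - 48) - 71 = -44 - 71 = -115)
r(-5, 10)*(x + L) = -5*(152 - 115) = -5*37 = -185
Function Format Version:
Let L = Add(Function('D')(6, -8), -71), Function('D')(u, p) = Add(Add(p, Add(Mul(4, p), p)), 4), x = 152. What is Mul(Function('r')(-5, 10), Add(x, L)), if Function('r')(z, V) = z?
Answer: -185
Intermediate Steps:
Function('D')(u, p) = Add(4, Mul(6, p)) (Function('D')(u, p) = Add(Add(p, Mul(5, p)), 4) = Add(Mul(6, p), 4) = Add(4, Mul(6, p)))
L = -115 (L = Add(Add(4, Mul(6, -8)), -71) = Add(Add(4, -48), -71) = Add(-44, -71) = -115)
Mul(Function('r')(-5, 10), Add(x, L)) = Mul(-5, Add(152, -115)) = Mul(-5, 37) = -185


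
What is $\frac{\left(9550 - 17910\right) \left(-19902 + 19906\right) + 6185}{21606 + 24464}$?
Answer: $- \frac{5451}{9214} \approx -0.5916$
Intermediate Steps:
$\frac{\left(9550 - 17910\right) \left(-19902 + 19906\right) + 6185}{21606 + 24464} = \frac{\left(-8360\right) 4 + 6185}{46070} = \left(-33440 + 6185\right) \frac{1}{46070} = \left(-27255\right) \frac{1}{46070} = - \frac{5451}{9214}$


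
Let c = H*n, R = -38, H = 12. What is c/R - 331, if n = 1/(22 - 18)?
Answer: -12581/38 ≈ -331.08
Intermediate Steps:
n = ¼ (n = 1/4 = ¼ ≈ 0.25000)
c = 3 (c = 12*(¼) = 3)
c/R - 331 = 3/(-38) - 331 = 3*(-1/38) - 331 = -3/38 - 331 = -12581/38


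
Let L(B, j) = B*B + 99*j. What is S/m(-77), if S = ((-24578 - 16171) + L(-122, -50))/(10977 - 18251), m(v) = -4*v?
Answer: 30815/2240392 ≈ 0.013754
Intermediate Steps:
L(B, j) = B² + 99*j
S = 30815/7274 (S = ((-24578 - 16171) + ((-122)² + 99*(-50)))/(10977 - 18251) = (-40749 + (14884 - 4950))/(-7274) = (-40749 + 9934)*(-1/7274) = -30815*(-1/7274) = 30815/7274 ≈ 4.2363)
S/m(-77) = 30815/(7274*((-4*(-77)))) = (30815/7274)/308 = (30815/7274)*(1/308) = 30815/2240392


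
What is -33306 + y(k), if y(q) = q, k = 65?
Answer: -33241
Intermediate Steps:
-33306 + y(k) = -33306 + 65 = -33241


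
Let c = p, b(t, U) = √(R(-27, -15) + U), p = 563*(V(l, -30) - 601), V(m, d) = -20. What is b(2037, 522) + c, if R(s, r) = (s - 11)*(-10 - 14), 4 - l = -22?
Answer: -349623 + √1434 ≈ -3.4959e+5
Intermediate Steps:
l = 26 (l = 4 - 1*(-22) = 4 + 22 = 26)
R(s, r) = 264 - 24*s (R(s, r) = (-11 + s)*(-24) = 264 - 24*s)
p = -349623 (p = 563*(-20 - 601) = 563*(-621) = -349623)
b(t, U) = √(912 + U) (b(t, U) = √((264 - 24*(-27)) + U) = √((264 + 648) + U) = √(912 + U))
c = -349623
b(2037, 522) + c = √(912 + 522) - 349623 = √1434 - 349623 = -349623 + √1434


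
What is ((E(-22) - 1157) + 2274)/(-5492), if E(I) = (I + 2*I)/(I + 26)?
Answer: -2201/10984 ≈ -0.20038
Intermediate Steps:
E(I) = 3*I/(26 + I) (E(I) = (3*I)/(26 + I) = 3*I/(26 + I))
((E(-22) - 1157) + 2274)/(-5492) = ((3*(-22)/(26 - 22) - 1157) + 2274)/(-5492) = ((3*(-22)/4 - 1157) + 2274)*(-1/5492) = ((3*(-22)*(1/4) - 1157) + 2274)*(-1/5492) = ((-33/2 - 1157) + 2274)*(-1/5492) = (-2347/2 + 2274)*(-1/5492) = (2201/2)*(-1/5492) = -2201/10984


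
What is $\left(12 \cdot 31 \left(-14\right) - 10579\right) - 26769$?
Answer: $-42556$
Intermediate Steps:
$\left(12 \cdot 31 \left(-14\right) - 10579\right) - 26769 = \left(372 \left(-14\right) - 10579\right) - 26769 = \left(-5208 - 10579\right) - 26769 = -15787 - 26769 = -42556$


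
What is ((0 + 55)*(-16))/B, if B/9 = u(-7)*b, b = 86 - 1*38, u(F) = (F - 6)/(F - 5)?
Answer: -220/117 ≈ -1.8803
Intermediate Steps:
u(F) = (-6 + F)/(-5 + F)
b = 48 (b = 86 - 38 = 48)
B = 468 (B = 9*(((-6 - 7)/(-5 - 7))*48) = 9*((-13/(-12))*48) = 9*(-1/12*(-13)*48) = 9*((13/12)*48) = 9*52 = 468)
((0 + 55)*(-16))/B = ((0 + 55)*(-16))/468 = (55*(-16))*(1/468) = -880*1/468 = -220/117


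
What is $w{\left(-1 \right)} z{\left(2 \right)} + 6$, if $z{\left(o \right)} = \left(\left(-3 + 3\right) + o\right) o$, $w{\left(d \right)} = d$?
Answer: $2$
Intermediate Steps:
$z{\left(o \right)} = o^{2}$ ($z{\left(o \right)} = \left(0 + o\right) o = o o = o^{2}$)
$w{\left(-1 \right)} z{\left(2 \right)} + 6 = - 2^{2} + 6 = \left(-1\right) 4 + 6 = -4 + 6 = 2$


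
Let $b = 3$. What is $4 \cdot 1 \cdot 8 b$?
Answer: $96$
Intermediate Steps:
$4 \cdot 1 \cdot 8 b = 4 \cdot 1 \cdot 8 \cdot 3 = 4 \cdot 8 \cdot 3 = 32 \cdot 3 = 96$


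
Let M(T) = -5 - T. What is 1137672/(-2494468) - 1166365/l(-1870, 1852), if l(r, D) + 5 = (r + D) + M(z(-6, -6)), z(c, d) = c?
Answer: 727358785009/13719574 ≈ 53016.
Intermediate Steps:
l(r, D) = -4 + D + r (l(r, D) = -5 + ((r + D) + (-5 - 1*(-6))) = -5 + ((D + r) + (-5 + 6)) = -5 + ((D + r) + 1) = -5 + (1 + D + r) = -4 + D + r)
1137672/(-2494468) - 1166365/l(-1870, 1852) = 1137672/(-2494468) - 1166365/(-4 + 1852 - 1870) = 1137672*(-1/2494468) - 1166365/(-22) = -284418/623617 - 1166365*(-1/22) = -284418/623617 + 1166365/22 = 727358785009/13719574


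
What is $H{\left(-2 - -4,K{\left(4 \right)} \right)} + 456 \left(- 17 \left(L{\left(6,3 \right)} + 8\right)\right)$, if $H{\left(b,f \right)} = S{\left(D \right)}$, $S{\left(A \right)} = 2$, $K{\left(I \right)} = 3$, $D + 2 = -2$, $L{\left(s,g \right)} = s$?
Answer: $-108526$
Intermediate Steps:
$D = -4$ ($D = -2 - 2 = -4$)
$H{\left(b,f \right)} = 2$
$H{\left(-2 - -4,K{\left(4 \right)} \right)} + 456 \left(- 17 \left(L{\left(6,3 \right)} + 8\right)\right) = 2 + 456 \left(- 17 \left(6 + 8\right)\right) = 2 + 456 \left(\left(-17\right) 14\right) = 2 + 456 \left(-238\right) = 2 - 108528 = -108526$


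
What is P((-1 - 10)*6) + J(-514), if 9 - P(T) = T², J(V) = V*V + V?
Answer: 259335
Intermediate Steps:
J(V) = V + V² (J(V) = V² + V = V + V²)
P(T) = 9 - T²
P((-1 - 10)*6) + J(-514) = (9 - ((-1 - 10)*6)²) - 514*(1 - 514) = (9 - (-11*6)²) - 514*(-513) = (9 - 1*(-66)²) + 263682 = (9 - 1*4356) + 263682 = (9 - 4356) + 263682 = -4347 + 263682 = 259335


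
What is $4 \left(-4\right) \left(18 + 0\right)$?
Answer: $-288$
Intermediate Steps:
$4 \left(-4\right) \left(18 + 0\right) = \left(-16\right) 18 = -288$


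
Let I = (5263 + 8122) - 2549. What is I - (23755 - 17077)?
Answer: 4158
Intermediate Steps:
I = 10836 (I = 13385 - 2549 = 10836)
I - (23755 - 17077) = 10836 - (23755 - 17077) = 10836 - 1*6678 = 10836 - 6678 = 4158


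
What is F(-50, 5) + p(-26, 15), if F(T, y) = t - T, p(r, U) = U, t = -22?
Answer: 43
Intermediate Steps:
F(T, y) = -22 - T
F(-50, 5) + p(-26, 15) = (-22 - 1*(-50)) + 15 = (-22 + 50) + 15 = 28 + 15 = 43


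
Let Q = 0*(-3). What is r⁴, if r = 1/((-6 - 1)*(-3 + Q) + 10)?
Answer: 1/923521 ≈ 1.0828e-6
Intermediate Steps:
Q = 0
r = 1/31 (r = 1/((-6 - 1)*(-3 + 0) + 10) = 1/(-7*(-3) + 10) = 1/(21 + 10) = 1/31 ≈ 0.032258)
r⁴ = (1/31)⁴ = 1/923521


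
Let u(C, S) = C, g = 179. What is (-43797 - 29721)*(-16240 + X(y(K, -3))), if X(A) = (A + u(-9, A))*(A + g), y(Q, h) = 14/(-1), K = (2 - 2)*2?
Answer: 1472933130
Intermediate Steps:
K = 0 (K = 0*2 = 0)
y(Q, h) = -14 (y(Q, h) = 14*(-1) = -14)
X(A) = (-9 + A)*(179 + A) (X(A) = (A - 9)*(A + 179) = (-9 + A)*(179 + A))
(-43797 - 29721)*(-16240 + X(y(K, -3))) = (-43797 - 29721)*(-16240 + (-1611 + (-14)² + 170*(-14))) = -73518*(-16240 + (-1611 + 196 - 2380)) = -73518*(-16240 - 3795) = -73518*(-20035) = 1472933130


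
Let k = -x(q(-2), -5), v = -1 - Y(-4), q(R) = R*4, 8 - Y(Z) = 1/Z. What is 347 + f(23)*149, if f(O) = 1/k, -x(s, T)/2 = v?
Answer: 12541/37 ≈ 338.95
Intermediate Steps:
Y(Z) = 8 - 1/Z
q(R) = 4*R
v = -37/4 (v = -1 - (8 - 1/(-4)) = -1 - (8 - 1*(-1/4)) = -1 - (8 + 1/4) = -1 - 1*33/4 = -1 - 33/4 = -37/4 ≈ -9.2500)
x(s, T) = 37/2 (x(s, T) = -2*(-37/4) = 37/2)
k = -37/2 (k = -1*37/2 = -37/2 ≈ -18.500)
f(O) = -2/37 (f(O) = 1/(-37/2) = -2/37)
347 + f(23)*149 = 347 - 2/37*149 = 347 - 298/37 = 12541/37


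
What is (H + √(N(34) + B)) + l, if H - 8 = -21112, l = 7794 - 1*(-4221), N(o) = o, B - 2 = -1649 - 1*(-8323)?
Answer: -9089 + √6710 ≈ -9007.1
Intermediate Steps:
B = 6676 (B = 2 + (-1649 - 1*(-8323)) = 2 + (-1649 + 8323) = 2 + 6674 = 6676)
l = 12015 (l = 7794 + 4221 = 12015)
H = -21104 (H = 8 - 21112 = -21104)
(H + √(N(34) + B)) + l = (-21104 + √(34 + 6676)) + 12015 = (-21104 + √6710) + 12015 = -9089 + √6710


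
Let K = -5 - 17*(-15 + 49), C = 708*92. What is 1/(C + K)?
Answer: 1/64553 ≈ 1.5491e-5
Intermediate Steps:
C = 65136
K = -583 (K = -5 - 17*34 = -5 - 578 = -583)
1/(C + K) = 1/(65136 - 583) = 1/64553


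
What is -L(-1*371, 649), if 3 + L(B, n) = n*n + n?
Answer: -421847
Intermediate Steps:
L(B, n) = -3 + n + n² (L(B, n) = -3 + (n*n + n) = -3 + (n² + n) = -3 + (n + n²) = -3 + n + n²)
-L(-1*371, 649) = -(-3 + 649 + 649²) = -(-3 + 649 + 421201) = -1*421847 = -421847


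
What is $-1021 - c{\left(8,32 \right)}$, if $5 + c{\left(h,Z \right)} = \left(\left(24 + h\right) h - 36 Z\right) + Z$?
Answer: $-152$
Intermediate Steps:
$c{\left(h,Z \right)} = -5 - 35 Z + h \left(24 + h\right)$ ($c{\left(h,Z \right)} = -5 - \left(35 Z - \left(24 + h\right) h\right) = -5 - \left(35 Z - h \left(24 + h\right)\right) = -5 - 35 Z + h \left(24 + h\right)$)
$-1021 - c{\left(8,32 \right)} = -1021 - \left(-5 + 8^{2} - 1120 + 24 \cdot 8\right) = -1021 - \left(-5 + 64 - 1120 + 192\right) = -1021 - -869 = -1021 + 869 = -152$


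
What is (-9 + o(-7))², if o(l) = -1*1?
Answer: 100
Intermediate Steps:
o(l) = -1
(-9 + o(-7))² = (-9 - 1)² = (-10)² = 100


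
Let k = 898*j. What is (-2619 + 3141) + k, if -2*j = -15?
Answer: 7257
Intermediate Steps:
j = 15/2 (j = -1/2*(-15) = 15/2 ≈ 7.5000)
k = 6735 (k = 898*(15/2) = 6735)
(-2619 + 3141) + k = (-2619 + 3141) + 6735 = 522 + 6735 = 7257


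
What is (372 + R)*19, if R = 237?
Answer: 11571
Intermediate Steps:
(372 + R)*19 = (372 + 237)*19 = 609*19 = 11571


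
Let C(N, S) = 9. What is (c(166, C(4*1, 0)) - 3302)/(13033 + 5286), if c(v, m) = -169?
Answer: -3471/18319 ≈ -0.18948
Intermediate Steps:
(c(166, C(4*1, 0)) - 3302)/(13033 + 5286) = (-169 - 3302)/(13033 + 5286) = -3471/18319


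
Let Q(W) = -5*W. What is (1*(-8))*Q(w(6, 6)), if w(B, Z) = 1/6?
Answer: 20/3 ≈ 6.6667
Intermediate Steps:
w(B, Z) = ⅙
(1*(-8))*Q(w(6, 6)) = (1*(-8))*(-5*⅙) = -8*(-⅚) = 20/3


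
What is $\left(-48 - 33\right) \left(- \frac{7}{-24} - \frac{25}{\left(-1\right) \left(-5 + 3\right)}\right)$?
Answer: $\frac{7911}{8} \approx 988.88$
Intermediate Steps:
$\left(-48 - 33\right) \left(- \frac{7}{-24} - \frac{25}{\left(-1\right) \left(-5 + 3\right)}\right) = - 81 \left(\left(-7\right) \left(- \frac{1}{24}\right) - \frac{25}{\left(-1\right) \left(-2\right)}\right) = - 81 \left(\frac{7}{24} - \frac{25}{2}\right) = \left(-81\right) \left(- \frac{293}{24}\right) = \frac{7911}{8}$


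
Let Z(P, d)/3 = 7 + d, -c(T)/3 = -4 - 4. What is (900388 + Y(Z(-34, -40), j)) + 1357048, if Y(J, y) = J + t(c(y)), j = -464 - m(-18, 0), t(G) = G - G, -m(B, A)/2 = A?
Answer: 2257337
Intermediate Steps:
m(B, A) = -2*A
c(T) = 24 (c(T) = -3*(-4 - 4) = -3*(-8) = 24)
t(G) = 0
Z(P, d) = 21 + 3*d (Z(P, d) = 3*(7 + d) = 21 + 3*d)
j = -464 (j = -464 - (-2)*0 = -464 - 1*0 = -464 + 0 = -464)
Y(J, y) = J (Y(J, y) = J + 0 = J)
(900388 + Y(Z(-34, -40), j)) + 1357048 = (900388 + (21 + 3*(-40))) + 1357048 = (900388 + (21 - 120)) + 1357048 = (900388 - 99) + 1357048 = 900289 + 1357048 = 2257337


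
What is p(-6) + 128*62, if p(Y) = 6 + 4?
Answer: 7946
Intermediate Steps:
p(Y) = 10
p(-6) + 128*62 = 10 + 128*62 = 10 + 7936 = 7946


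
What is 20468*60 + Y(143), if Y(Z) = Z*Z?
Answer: 1248529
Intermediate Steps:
Y(Z) = Z**2
20468*60 + Y(143) = 20468*60 + 143**2 = 1228080 + 20449 = 1248529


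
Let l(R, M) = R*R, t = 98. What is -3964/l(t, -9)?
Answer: -991/2401 ≈ -0.41274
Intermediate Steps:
l(R, M) = R²
-3964/l(t, -9) = -3964/(98²) = -3964/9604 = -3964*1/9604 = -991/2401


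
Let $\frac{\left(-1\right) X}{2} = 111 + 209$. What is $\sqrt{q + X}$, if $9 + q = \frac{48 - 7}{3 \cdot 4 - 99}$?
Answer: $\frac{2 i \sqrt{1228962}}{87} \approx 25.485 i$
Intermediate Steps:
$X = -640$ ($X = - 2 \left(111 + 209\right) = \left(-2\right) 320 = -640$)
$q = - \frac{824}{87}$ ($q = -9 + \frac{48 - 7}{3 \cdot 4 - 99} = -9 + \frac{41}{12 - 99} = -9 + \frac{41}{-87} = -9 + 41 \left(- \frac{1}{87}\right) = -9 - \frac{41}{87} = - \frac{824}{87} \approx -9.4713$)
$\sqrt{q + X} = \sqrt{- \frac{824}{87} - 640} = \sqrt{- \frac{56504}{87}} = \frac{2 i \sqrt{1228962}}{87}$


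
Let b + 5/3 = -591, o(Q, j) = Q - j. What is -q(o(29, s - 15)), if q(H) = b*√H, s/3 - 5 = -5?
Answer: 3556*√11/3 ≈ 3931.3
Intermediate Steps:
s = 0 (s = 15 + 3*(-5) = 15 - 15 = 0)
b = -1778/3 (b = -5/3 - 591 = -1778/3 ≈ -592.67)
q(H) = -1778*√H/3
-q(o(29, s - 15)) = -(-1778)*√(29 - (0 - 15))/3 = -(-1778)*√(29 - 1*(-15))/3 = -(-1778)*√(29 + 15)/3 = -(-1778)*√44/3 = -(-1778)*2*√11/3 = -(-3556)*√11/3 = 3556*√11/3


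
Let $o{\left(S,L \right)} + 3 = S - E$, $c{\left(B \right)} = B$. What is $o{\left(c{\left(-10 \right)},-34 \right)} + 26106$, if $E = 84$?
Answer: $26009$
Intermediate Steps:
$o{\left(S,L \right)} = -87 + S$ ($o{\left(S,L \right)} = -3 + \left(S - 84\right) = -3 + \left(-84 + S\right) = -87 + S$)
$o{\left(c{\left(-10 \right)},-34 \right)} + 26106 = \left(-87 - 10\right) + 26106 = -97 + 26106 = 26009$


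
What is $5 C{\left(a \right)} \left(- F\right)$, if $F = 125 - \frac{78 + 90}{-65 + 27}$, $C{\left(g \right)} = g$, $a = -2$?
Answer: $\frac{24590}{19} \approx 1294.2$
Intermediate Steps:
$F = \frac{2459}{19}$ ($F = 125 - \frac{168}{-38} = 125 - 168 \left(- \frac{1}{38}\right) = 125 - - \frac{84}{19} = 125 + \frac{84}{19} = \frac{2459}{19} \approx 129.42$)
$5 C{\left(a \right)} \left(- F\right) = 5 \left(-2\right) \left(\left(-1\right) \frac{2459}{19}\right) = \left(-10\right) \left(- \frac{2459}{19}\right) = \frac{24590}{19}$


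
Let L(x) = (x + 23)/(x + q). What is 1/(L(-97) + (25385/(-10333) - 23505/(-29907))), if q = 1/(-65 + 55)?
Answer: -100022396367/90885832730 ≈ -1.1005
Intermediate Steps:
q = -⅒ (q = 1/(-10) = -⅒ ≈ -0.10000)
L(x) = (23 + x)/(-⅒ + x) (L(x) = (x + 23)/(x - ⅒) = (23 + x)/(-⅒ + x))
1/(L(-97) + (25385/(-10333) - 23505/(-29907))) = 1/(10*(23 - 97)/(-1 + 10*(-97)) + (25385/(-10333) - 23505/(-29907))) = 1/(10*(-74)/(-1 - 970) + (25385*(-1/10333) - 23505*(-1/29907))) = 1/(10*(-74)/(-971) + (-25385/10333 + 7835/9969)) = 1/(10*(-1/971)*(-74) - 172104010/103009677) = 1/(740/971 - 172104010/103009677) = 1/(-90885832730/100022396367) = -100022396367/90885832730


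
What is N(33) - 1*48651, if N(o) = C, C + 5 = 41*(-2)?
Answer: -48738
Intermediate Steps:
C = -87 (C = -5 + 41*(-2) = -5 - 82 = -87)
N(o) = -87
N(33) - 1*48651 = -87 - 1*48651 = -87 - 48651 = -48738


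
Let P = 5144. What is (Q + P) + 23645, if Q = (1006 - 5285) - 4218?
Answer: 20292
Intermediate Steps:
Q = -8497 (Q = -4279 - 4218 = -8497)
(Q + P) + 23645 = (-8497 + 5144) + 23645 = -3353 + 23645 = 20292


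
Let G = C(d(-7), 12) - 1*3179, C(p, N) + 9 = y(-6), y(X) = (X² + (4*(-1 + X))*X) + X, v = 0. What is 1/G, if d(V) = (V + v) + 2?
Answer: -1/2990 ≈ -0.00033445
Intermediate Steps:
d(V) = 2 + V (d(V) = (V + 0) + 2 = V + 2 = 2 + V)
y(X) = X + X² + X*(-4 + 4*X) (y(X) = (X² + (-4 + 4*X)*X) + X = (X² + X*(-4 + 4*X)) + X = X + X² + X*(-4 + 4*X))
C(p, N) = 189 (C(p, N) = -9 - 6*(-3 + 5*(-6)) = -9 - 6*(-3 - 30) = -9 - 6*(-33) = -9 + 198 = 189)
G = -2990 (G = 189 - 1*3179 = 189 - 3179 = -2990)
1/G = 1/(-2990) = -1/2990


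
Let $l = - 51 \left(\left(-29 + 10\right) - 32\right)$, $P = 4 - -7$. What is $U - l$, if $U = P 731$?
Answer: $5440$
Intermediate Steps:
$P = 11$ ($P = 4 + 7 = 11$)
$U = 8041$ ($U = 11 \cdot 731 = 8041$)
$l = 2601$ ($l = - 51 \left(-19 - 32\right) = \left(-51\right) \left(-51\right) = 2601$)
$U - l = 8041 - 2601 = 5440$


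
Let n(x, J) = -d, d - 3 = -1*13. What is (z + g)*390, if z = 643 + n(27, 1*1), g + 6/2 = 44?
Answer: 270660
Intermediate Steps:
g = 41 (g = -3 + 44 = 41)
d = -10 (d = 3 - 1*13 = 3 - 13 = -10)
n(x, J) = 10 (n(x, J) = -1*(-10) = 10)
z = 653 (z = 643 + 10 = 653)
(z + g)*390 = (653 + 41)*390 = 694*390 = 270660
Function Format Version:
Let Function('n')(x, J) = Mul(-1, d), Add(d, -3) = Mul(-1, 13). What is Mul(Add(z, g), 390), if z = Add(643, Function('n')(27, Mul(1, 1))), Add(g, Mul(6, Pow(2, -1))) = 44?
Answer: 270660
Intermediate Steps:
g = 41 (g = Add(-3, 44) = 41)
d = -10 (d = Add(3, Mul(-1, 13)) = Add(3, -13) = -10)
Function('n')(x, J) = 10 (Function('n')(x, J) = Mul(-1, -10) = 10)
z = 653 (z = Add(643, 10) = 653)
Mul(Add(z, g), 390) = Mul(Add(653, 41), 390) = Mul(694, 390) = 270660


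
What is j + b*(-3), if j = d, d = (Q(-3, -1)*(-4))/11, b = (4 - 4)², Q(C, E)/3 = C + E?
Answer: 48/11 ≈ 4.3636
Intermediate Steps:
Q(C, E) = 3*C + 3*E (Q(C, E) = 3*(C + E) = 3*C + 3*E)
b = 0 (b = 0² = 0)
d = 48/11 (d = ((3*(-3) + 3*(-1))*(-4))/11 = ((-9 - 3)*(-4))*(1/11) = -12*(-4)*(1/11) = 48*(1/11) = 48/11 ≈ 4.3636)
j = 48/11 ≈ 4.3636
j + b*(-3) = 48/11 + 0*(-3) = 48/11 + 0 = 48/11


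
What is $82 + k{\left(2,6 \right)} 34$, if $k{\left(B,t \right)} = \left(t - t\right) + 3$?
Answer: $184$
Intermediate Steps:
$k{\left(B,t \right)} = 3$ ($k{\left(B,t \right)} = 0 + 3 = 3$)
$82 + k{\left(2,6 \right)} 34 = 82 + 3 \cdot 34 = 82 + 102 = 184$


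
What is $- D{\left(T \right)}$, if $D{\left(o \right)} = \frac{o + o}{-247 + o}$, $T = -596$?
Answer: $- \frac{1192}{843} \approx -1.414$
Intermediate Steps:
$D{\left(o \right)} = \frac{2 o}{-247 + o}$
$- D{\left(T \right)} = - \frac{2 \left(-596\right)}{-247 - 596} = - \frac{2 \left(-596\right)}{-843} = - \frac{2 \left(-596\right) \left(-1\right)}{843} = \left(-1\right) \frac{1192}{843} = - \frac{1192}{843}$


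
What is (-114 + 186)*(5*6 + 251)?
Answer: 20232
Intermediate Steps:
(-114 + 186)*(5*6 + 251) = 72*(30 + 251) = 72*281 = 20232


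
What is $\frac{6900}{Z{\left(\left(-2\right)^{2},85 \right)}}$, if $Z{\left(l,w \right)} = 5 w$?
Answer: $\frac{276}{17} \approx 16.235$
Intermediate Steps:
$\frac{6900}{Z{\left(\left(-2\right)^{2},85 \right)}} = \frac{6900}{5 \cdot 85} = \frac{6900}{425} = 6900 \cdot \frac{1}{425} = \frac{276}{17}$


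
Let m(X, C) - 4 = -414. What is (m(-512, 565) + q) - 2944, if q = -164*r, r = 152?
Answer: -28282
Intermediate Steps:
m(X, C) = -410 (m(X, C) = 4 - 414 = -410)
q = -24928 (q = -164*152 = -24928)
(m(-512, 565) + q) - 2944 = (-410 - 24928) - 2944 = -25338 - 2944 = -28282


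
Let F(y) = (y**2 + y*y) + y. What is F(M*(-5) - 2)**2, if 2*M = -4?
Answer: 18496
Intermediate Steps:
M = -2 (M = (1/2)*(-4) = -2)
F(y) = y + 2*y**2 (F(y) = (y**2 + y**2) + y = 2*y**2 + y = y + 2*y**2)
F(M*(-5) - 2)**2 = ((-2*(-5) - 2)*(1 + 2*(-2*(-5) - 2)))**2 = ((10 - 2)*(1 + 2*(10 - 2)))**2 = (8*(1 + 2*8))**2 = (8*(1 + 16))**2 = (8*17)**2 = 136**2 = 18496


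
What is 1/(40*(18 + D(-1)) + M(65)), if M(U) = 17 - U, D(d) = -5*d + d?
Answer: 1/832 ≈ 0.0012019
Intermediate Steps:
D(d) = -4*d
1/(40*(18 + D(-1)) + M(65)) = 1/(40*(18 - 4*(-1)) + (17 - 1*65)) = 1/(40*(18 + 4) + (17 - 65)) = 1/(40*22 - 48) = 1/(880 - 48) = 1/832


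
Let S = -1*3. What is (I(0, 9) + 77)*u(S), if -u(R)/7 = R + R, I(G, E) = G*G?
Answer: 3234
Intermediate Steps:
I(G, E) = G²
S = -3
u(R) = -14*R (u(R) = -7*(R + R) = -14*R)
(I(0, 9) + 77)*u(S) = (0² + 77)*(-14*(-3)) = (0 + 77)*42 = 77*42 = 3234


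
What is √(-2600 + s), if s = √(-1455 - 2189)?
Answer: √(-2600 + 2*I*√911) ≈ 0.5919 + 50.994*I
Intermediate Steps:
s = 2*I*√911 (s = √(-3644) = 2*I*√911 ≈ 60.366*I)
√(-2600 + s) = √(-2600 + 2*I*√911)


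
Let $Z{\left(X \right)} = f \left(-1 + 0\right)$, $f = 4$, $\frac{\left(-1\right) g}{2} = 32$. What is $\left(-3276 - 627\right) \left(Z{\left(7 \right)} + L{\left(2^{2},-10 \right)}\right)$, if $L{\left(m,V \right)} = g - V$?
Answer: $226374$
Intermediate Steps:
$g = -64$ ($g = \left(-2\right) 32 = -64$)
$Z{\left(X \right)} = -4$ ($Z{\left(X \right)} = 4 \left(-1 + 0\right) = 4 \left(-1\right) = -4$)
$L{\left(m,V \right)} = -64 - V$
$\left(-3276 - 627\right) \left(Z{\left(7 \right)} + L{\left(2^{2},-10 \right)}\right) = \left(-3276 - 627\right) \left(-4 - 54\right) = - 3903 \left(-4 + \left(-64 + 10\right)\right) = - 3903 \left(-4 - 54\right) = \left(-3903\right) \left(-58\right) = 226374$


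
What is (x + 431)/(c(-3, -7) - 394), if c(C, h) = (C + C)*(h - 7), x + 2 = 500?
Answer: -929/310 ≈ -2.9968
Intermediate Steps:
x = 498 (x = -2 + 500 = 498)
c(C, h) = 2*C*(-7 + h) (c(C, h) = (2*C)*(-7 + h) = 2*C*(-7 + h))
(x + 431)/(c(-3, -7) - 394) = (498 + 431)/(2*(-3)*(-7 - 7) - 394) = 929/(2*(-3)*(-14) - 394) = 929/(84 - 394) = 929/(-310) = 929*(-1/310) = -929/310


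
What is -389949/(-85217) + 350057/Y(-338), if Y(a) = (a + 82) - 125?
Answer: -233718400/255651 ≈ -914.21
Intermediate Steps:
Y(a) = -43 + a (Y(a) = (82 + a) - 125 = -43 + a)
-389949/(-85217) + 350057/Y(-338) = -389949/(-85217) + 350057/(-43 - 338) = -389949*(-1/85217) + 350057/(-381) = 389949/85217 + 350057*(-1/381) = 389949/85217 - 350057/381 = -233718400/255651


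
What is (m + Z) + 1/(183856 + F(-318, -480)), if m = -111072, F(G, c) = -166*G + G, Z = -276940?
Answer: -91697323911/236326 ≈ -3.8801e+5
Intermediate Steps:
F(G, c) = -165*G
(m + Z) + 1/(183856 + F(-318, -480)) = (-111072 - 276940) + 1/(183856 - 165*(-318)) = -388012 + 1/(183856 + 52470) = -388012 + 1/236326 = -91697323911/236326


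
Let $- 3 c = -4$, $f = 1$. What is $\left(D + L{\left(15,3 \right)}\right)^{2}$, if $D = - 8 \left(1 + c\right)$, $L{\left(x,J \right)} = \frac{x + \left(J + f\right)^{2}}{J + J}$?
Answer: $\frac{729}{4} \approx 182.25$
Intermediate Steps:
$L{\left(x,J \right)} = \frac{x + \left(1 + J\right)^{2}}{2 J}$ ($L{\left(x,J \right)} = \frac{x + \left(J + 1\right)^{2}}{J + J} = \frac{x + \left(1 + J\right)^{2}}{2 J}$)
$c = \frac{4}{3}$ ($c = \left(- \frac{1}{3}\right) \left(-4\right) = \frac{4}{3} \approx 1.3333$)
$D = - \frac{56}{3}$ ($D = - 8 \left(1 + \frac{4}{3}\right) = \left(-8\right) \frac{7}{3} = - \frac{56}{3} \approx -18.667$)
$\left(D + L{\left(15,3 \right)}\right)^{2} = \left(- \frac{56}{3} + \frac{15 + \left(1 + 3\right)^{2}}{2 \cdot 3}\right)^{2} = \left(- \frac{56}{3} + \frac{1}{2} \cdot \frac{1}{3} \left(15 + 4^{2}\right)\right)^{2} = \left(- \frac{56}{3} + \frac{1}{2} \cdot \frac{1}{3} \left(15 + 16\right)\right)^{2} = \left(- \frac{56}{3} + \frac{1}{2} \cdot \frac{1}{3} \cdot 31\right)^{2} = \left(- \frac{56}{3} + \frac{31}{6}\right)^{2} = \left(- \frac{27}{2}\right)^{2} = \frac{729}{4}$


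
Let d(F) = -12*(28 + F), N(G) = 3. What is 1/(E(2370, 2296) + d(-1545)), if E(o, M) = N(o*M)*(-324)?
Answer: 1/17232 ≈ 5.8032e-5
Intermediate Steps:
E(o, M) = -972 (E(o, M) = 3*(-324) = -972)
d(F) = -336 - 12*F
1/(E(2370, 2296) + d(-1545)) = 1/(-972 + (-336 - 12*(-1545))) = 1/(-972 + (-336 + 18540)) = 1/(-972 + 18204) = 1/17232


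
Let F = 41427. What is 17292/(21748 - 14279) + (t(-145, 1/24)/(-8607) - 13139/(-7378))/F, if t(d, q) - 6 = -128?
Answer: 590794668994265/255179435552874 ≈ 2.3152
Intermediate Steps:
t(d, q) = -122 (t(d, q) = 6 - 128 = -122)
17292/(21748 - 14279) + (t(-145, 1/24)/(-8607) - 13139/(-7378))/F = 17292/(21748 - 14279) + (-122/(-8607) - 13139/(-7378))/41427 = 17292/7469 + (-122*(-1/8607) - 13139*(-1/7378))*(1/41427) = 17292*(1/7469) + (122/8607 + 1877/1054)*(1/41427) = 1572/679 + (16283927/9071778)*(1/41427) = 1572/679 + 16283927/375816547206 = 590794668994265/255179435552874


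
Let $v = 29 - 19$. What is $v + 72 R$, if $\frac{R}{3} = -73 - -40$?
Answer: $-7118$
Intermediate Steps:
$v = 10$ ($v = 29 - 19 = 10$)
$R = -99$ ($R = 3 \left(-73 - -40\right) = 3 \left(-73 + 40\right) = 3 \left(-33\right) = -99$)
$v + 72 R = 10 + 72 \left(-99\right) = 10 - 7128 = -7118$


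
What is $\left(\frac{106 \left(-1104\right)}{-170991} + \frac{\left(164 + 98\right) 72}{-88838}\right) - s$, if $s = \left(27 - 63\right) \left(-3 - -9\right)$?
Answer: $\frac{548053045136}{2531749743} \approx 216.47$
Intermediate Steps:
$s = -216$ ($s = - 36 \left(-3 + 9\right) = \left(-36\right) 6 = -216$)
$\left(\frac{106 \left(-1104\right)}{-170991} + \frac{\left(164 + 98\right) 72}{-88838}\right) - s = \left(\frac{106 \left(-1104\right)}{-170991} + \frac{\left(164 + 98\right) 72}{-88838}\right) - -216 = \left(\left(-117024\right) \left(- \frac{1}{170991}\right) + 262 \cdot 72 \left(- \frac{1}{88838}\right)\right) + 216 = \left(\frac{39008}{56997} + 18864 \left(- \frac{1}{88838}\right)\right) + 216 = \left(\frac{39008}{56997} - \frac{9432}{44419}\right) + 216 = \frac{1195100648}{2531749743} + 216 = \frac{548053045136}{2531749743}$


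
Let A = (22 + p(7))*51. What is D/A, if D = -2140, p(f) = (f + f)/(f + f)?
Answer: -2140/1173 ≈ -1.8244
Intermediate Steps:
p(f) = 1 (p(f) = (2*f)/((2*f)) = (2*f)*(1/(2*f)) = 1)
A = 1173 (A = (22 + 1)*51 = 23*51 = 1173)
D/A = -2140/1173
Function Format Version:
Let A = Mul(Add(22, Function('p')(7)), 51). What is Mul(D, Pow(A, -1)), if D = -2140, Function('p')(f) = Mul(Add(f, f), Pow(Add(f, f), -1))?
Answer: Rational(-2140, 1173) ≈ -1.8244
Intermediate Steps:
Function('p')(f) = 1 (Function('p')(f) = Mul(Mul(2, f), Pow(Mul(2, f), -1)) = Mul(Mul(2, f), Mul(Rational(1, 2), Pow(f, -1))) = 1)
A = 1173 (A = Mul(Add(22, 1), 51) = Mul(23, 51) = 1173)
Mul(D, Pow(A, -1)) = Mul(-2140, Pow(1173, -1)) = Mul(-2140, Rational(1, 1173)) = Rational(-2140, 1173)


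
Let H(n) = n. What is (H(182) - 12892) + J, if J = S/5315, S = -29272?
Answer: -67582922/5315 ≈ -12716.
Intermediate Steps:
J = -29272/5315 ≈ -5.5074
(H(182) - 12892) + J = (182 - 12892) - 29272/5315 = -12710 - 29272/5315 = -67582922/5315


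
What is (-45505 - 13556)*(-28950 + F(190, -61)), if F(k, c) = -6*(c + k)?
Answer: 1755529164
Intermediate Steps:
F(k, c) = -6*c - 6*k
(-45505 - 13556)*(-28950 + F(190, -61)) = (-45505 - 13556)*(-28950 + (-6*(-61) - 6*190)) = -59061*(-28950 + (366 - 1140)) = -59061*(-28950 - 774) = -59061*(-29724) = 1755529164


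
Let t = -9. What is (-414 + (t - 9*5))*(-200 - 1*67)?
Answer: 124956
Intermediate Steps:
(-414 + (t - 9*5))*(-200 - 1*67) = (-414 + (-9 - 9*5))*(-200 - 1*67) = (-414 + (-9 - 45))*(-200 - 67) = (-414 - 54)*(-267) = -468*(-267) = 124956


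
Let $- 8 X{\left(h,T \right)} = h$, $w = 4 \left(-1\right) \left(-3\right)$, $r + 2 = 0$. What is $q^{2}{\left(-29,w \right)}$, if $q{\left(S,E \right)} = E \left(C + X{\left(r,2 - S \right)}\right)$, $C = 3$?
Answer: $1521$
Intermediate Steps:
$r = -2$ ($r = -2 + 0 = -2$)
$w = 12$ ($w = \left(-4\right) \left(-3\right) = 12$)
$X{\left(h,T \right)} = - \frac{h}{8}$
$q{\left(S,E \right)} = \frac{13 E}{4}$ ($q{\left(S,E \right)} = E \left(3 - - \frac{1}{4}\right) = E \left(3 + \frac{1}{4}\right) = E \frac{13}{4} = \frac{13 E}{4}$)
$q^{2}{\left(-29,w \right)} = \left(\frac{13}{4} \cdot 12\right)^{2} = 39^{2} = 1521$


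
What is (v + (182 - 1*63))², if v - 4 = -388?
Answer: 70225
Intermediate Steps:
v = -384 (v = 4 - 388 = -384)
(v + (182 - 1*63))² = (-384 + (182 - 1*63))² = (-384 + (182 - 63))² = (-384 + 119)² = (-265)² = 70225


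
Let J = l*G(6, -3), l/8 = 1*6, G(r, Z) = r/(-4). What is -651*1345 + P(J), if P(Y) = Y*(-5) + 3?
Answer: -875232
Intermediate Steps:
G(r, Z) = -r/4 (G(r, Z) = r*(-¼) = -r/4)
l = 48 (l = 8*(1*6) = 8*6 = 48)
J = -72 (J = 48*(-¼*6) = 48*(-3/2) = -72)
P(Y) = 3 - 5*Y (P(Y) = -5*Y + 3 = 3 - 5*Y)
-651*1345 + P(J) = -651*1345 + (3 - 5*(-72)) = -875595 + (3 + 360) = -875595 + 363 = -875232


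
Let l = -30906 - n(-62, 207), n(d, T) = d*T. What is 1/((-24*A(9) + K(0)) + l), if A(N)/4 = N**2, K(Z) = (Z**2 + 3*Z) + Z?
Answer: -1/25848 ≈ -3.8688e-5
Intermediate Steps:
n(d, T) = T*d
K(Z) = Z**2 + 4*Z
A(N) = 4*N**2
l = -18072 (l = -30906 - 207*(-62) = -30906 - 1*(-12834) = -30906 + 12834 = -18072)
1/((-24*A(9) + K(0)) + l) = 1/((-96*9**2 + 0*(4 + 0)) - 18072) = 1/((-96*81 + 0*4) - 18072) = 1/((-24*324 + 0) - 18072) = 1/((-7776 + 0) - 18072) = 1/(-7776 - 18072) = 1/(-25848) = -1/25848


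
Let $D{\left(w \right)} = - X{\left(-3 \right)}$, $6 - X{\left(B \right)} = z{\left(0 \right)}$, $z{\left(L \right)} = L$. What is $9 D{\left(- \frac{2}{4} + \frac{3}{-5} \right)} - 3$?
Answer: $-57$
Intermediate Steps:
$X{\left(B \right)} = 6$ ($X{\left(B \right)} = 6 - 0 = 6 + 0 = 6$)
$D{\left(w \right)} = -6$ ($D{\left(w \right)} = \left(-1\right) 6 = -6$)
$9 D{\left(- \frac{2}{4} + \frac{3}{-5} \right)} - 3 = 9 \left(-6\right) - 3 = -54 - 3 = -57$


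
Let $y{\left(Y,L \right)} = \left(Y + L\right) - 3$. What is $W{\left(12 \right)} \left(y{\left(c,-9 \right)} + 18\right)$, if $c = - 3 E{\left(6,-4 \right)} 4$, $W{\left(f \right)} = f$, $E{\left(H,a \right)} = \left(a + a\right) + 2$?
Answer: $936$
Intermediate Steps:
$E{\left(H,a \right)} = 2 + 2 a$ ($E{\left(H,a \right)} = 2 a + 2 = 2 + 2 a$)
$c = 72$ ($c = - 3 \left(2 + 2 \left(-4\right)\right) 4 = - 3 \left(2 - 8\right) 4 = \left(-3\right) \left(-6\right) 4 = 18 \cdot 4 = 72$)
$y{\left(Y,L \right)} = -3 + L + Y$ ($y{\left(Y,L \right)} = \left(L + Y\right) - 3 = -3 + L + Y$)
$W{\left(12 \right)} \left(y{\left(c,-9 \right)} + 18\right) = 12 \left(\left(-3 - 9 + 72\right) + 18\right) = 12 \left(60 + 18\right) = 12 \cdot 78 = 936$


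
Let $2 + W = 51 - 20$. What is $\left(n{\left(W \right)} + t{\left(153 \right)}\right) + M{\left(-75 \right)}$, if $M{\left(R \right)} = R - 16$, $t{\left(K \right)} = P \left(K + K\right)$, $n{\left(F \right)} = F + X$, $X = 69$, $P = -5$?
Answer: $-1523$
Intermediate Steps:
$W = 29$ ($W = -2 + \left(51 - 20\right) = -2 + 31 = 29$)
$n{\left(F \right)} = 69 + F$ ($n{\left(F \right)} = F + 69 = 69 + F$)
$t{\left(K \right)} = - 10 K$ ($t{\left(K \right)} = - 5 \left(K + K\right) = - 5 \cdot 2 K = - 10 K$)
$M{\left(R \right)} = -16 + R$
$\left(n{\left(W \right)} + t{\left(153 \right)}\right) + M{\left(-75 \right)} = \left(\left(69 + 29\right) - 1530\right) - 91 = \left(98 - 1530\right) - 91 = -1432 - 91 = -1523$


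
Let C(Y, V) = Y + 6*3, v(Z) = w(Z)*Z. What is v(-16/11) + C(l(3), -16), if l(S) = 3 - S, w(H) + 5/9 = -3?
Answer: 2294/99 ≈ 23.172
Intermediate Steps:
w(H) = -32/9 (w(H) = -5/9 - 3 = -32/9)
v(Z) = -32*Z/9
C(Y, V) = 18 + Y (C(Y, V) = Y + 18 = 18 + Y)
v(-16/11) + C(l(3), -16) = -(-512)/(9*11) + (18 + (3 - 1*3)) = -(-512)/(9*11) + (18 + (3 - 3)) = -32/9*(-16/11) + (18 + 0) = 512/99 + 18 = 2294/99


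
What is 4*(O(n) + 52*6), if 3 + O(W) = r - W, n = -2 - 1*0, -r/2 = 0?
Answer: 1244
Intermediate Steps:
r = 0 (r = -2*0 = 0)
n = -2 (n = -2 + 0 = -2)
O(W) = -3 - W (O(W) = -3 + (0 - W) = -3 - W)
4*(O(n) + 52*6) = 4*((-3 - 1*(-2)) + 52*6) = 4*((-3 + 2) + 312) = 4*(-1 + 312) = 4*311 = 1244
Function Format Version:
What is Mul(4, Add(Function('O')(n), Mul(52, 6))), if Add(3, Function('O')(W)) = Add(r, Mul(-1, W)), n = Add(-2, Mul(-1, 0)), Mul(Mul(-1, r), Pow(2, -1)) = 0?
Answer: 1244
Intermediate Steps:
r = 0 (r = Mul(-2, 0) = 0)
n = -2 (n = Add(-2, 0) = -2)
Function('O')(W) = Add(-3, Mul(-1, W)) (Function('O')(W) = Add(-3, Add(0, Mul(-1, W))) = Add(-3, Mul(-1, W)))
Mul(4, Add(Function('O')(n), Mul(52, 6))) = Mul(4, Add(Add(-3, Mul(-1, -2)), Mul(52, 6))) = Mul(4, Add(Add(-3, 2), 312)) = Mul(4, Add(-1, 312)) = Mul(4, 311) = 1244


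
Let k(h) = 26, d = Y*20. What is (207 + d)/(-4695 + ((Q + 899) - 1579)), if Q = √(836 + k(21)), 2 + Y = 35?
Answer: -1553375/9629921 - 289*√862/9629921 ≈ -0.16219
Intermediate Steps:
Y = 33 (Y = -2 + 35 = 33)
d = 660 (d = 33*20 = 660)
Q = √862 (Q = √(836 + 26) = √862 ≈ 29.360)
(207 + d)/(-4695 + ((Q + 899) - 1579)) = (207 + 660)/(-4695 + ((√862 + 899) - 1579)) = 867/(-4695 + ((899 + √862) - 1579)) = 867/(-4695 + (-680 + √862)) = 867/(-5375 + √862)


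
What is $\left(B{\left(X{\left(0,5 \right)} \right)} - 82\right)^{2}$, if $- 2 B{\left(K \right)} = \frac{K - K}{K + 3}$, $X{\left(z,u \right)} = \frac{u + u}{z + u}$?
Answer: $6724$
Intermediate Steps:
$X{\left(z,u \right)} = \frac{2 u}{u + z}$
$B{\left(K \right)} = 0$ ($B{\left(K \right)} = - \frac{\left(K - K\right) \frac{1}{K + 3}}{2} = - \frac{0 \frac{1}{3 + K}}{2} = \left(- \frac{1}{2}\right) 0 = 0$)
$\left(B{\left(X{\left(0,5 \right)} \right)} - 82\right)^{2} = \left(0 - 82\right)^{2} = \left(-82\right)^{2} = 6724$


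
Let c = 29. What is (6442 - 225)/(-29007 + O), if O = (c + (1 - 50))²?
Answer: -6217/28607 ≈ -0.21732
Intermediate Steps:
O = 400 (O = (29 + (1 - 50))² = (29 - 49)² = (-20)² = 400)
(6442 - 225)/(-29007 + O) = (6442 - 225)/(-29007 + 400) = 6217/(-28607) = 6217*(-1/28607) = -6217/28607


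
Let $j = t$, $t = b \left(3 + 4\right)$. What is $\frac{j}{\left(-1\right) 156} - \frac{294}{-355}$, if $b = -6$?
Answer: $\frac{10129}{9230} \approx 1.0974$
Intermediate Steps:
$t = -42$ ($t = - 6 \left(3 + 4\right) = \left(-6\right) 7 = -42$)
$j = -42$
$\frac{j}{\left(-1\right) 156} - \frac{294}{-355} = - \frac{42}{\left(-1\right) 156} - \frac{294}{-355} = - \frac{42}{-156} - - \frac{294}{355} = \left(-42\right) \left(- \frac{1}{156}\right) + \frac{294}{355} = \frac{7}{26} + \frac{294}{355} = \frac{10129}{9230}$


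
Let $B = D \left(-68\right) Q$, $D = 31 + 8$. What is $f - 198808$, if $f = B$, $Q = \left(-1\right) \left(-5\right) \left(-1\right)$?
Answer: $-185548$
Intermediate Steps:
$Q = -5$ ($Q = 5 \left(-1\right) = -5$)
$D = 39$
$B = 13260$ ($B = 39 \left(-68\right) \left(-5\right) = \left(-2652\right) \left(-5\right) = 13260$)
$f = 13260$
$f - 198808 = 13260 - 198808 = -185548$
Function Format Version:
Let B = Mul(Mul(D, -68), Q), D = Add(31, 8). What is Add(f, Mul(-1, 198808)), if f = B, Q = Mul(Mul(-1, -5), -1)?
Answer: -185548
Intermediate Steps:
Q = -5 (Q = Mul(5, -1) = -5)
D = 39
B = 13260 (B = Mul(Mul(39, -68), -5) = Mul(-2652, -5) = 13260)
f = 13260
Add(f, Mul(-1, 198808)) = Add(13260, Mul(-1, 198808)) = Add(13260, -198808) = -185548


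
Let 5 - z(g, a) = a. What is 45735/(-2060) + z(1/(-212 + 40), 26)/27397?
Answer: -250609011/11287564 ≈ -22.202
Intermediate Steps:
z(g, a) = 5 - a
45735/(-2060) + z(1/(-212 + 40), 26)/27397 = 45735/(-2060) + (5 - 1*26)/27397 = 45735*(-1/2060) + (5 - 26)*(1/27397) = -9147/412 - 21*1/27397 = -9147/412 - 21/27397 = -250609011/11287564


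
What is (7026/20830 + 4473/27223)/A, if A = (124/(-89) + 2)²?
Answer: 26822145647/19684912410 ≈ 1.3626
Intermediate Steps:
A = 2916/7921 (A = (124*(-1/89) + 2)² = (-124/89 + 2)² = (54/89)² = 2916/7921 ≈ 0.36814)
(7026/20830 + 4473/27223)/A = (7026/20830 + 4473/27223)/(2916/7921) = (7026*(1/20830) + 4473*(1/27223))*(7921/2916) = (3513/10415 + 639/3889)*(7921/2916) = (20317242/40503935)*(7921/2916) = 26822145647/19684912410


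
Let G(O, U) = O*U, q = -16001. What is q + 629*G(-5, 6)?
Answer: -34871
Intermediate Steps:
q + 629*G(-5, 6) = -16001 + 629*(-5*6) = -16001 + 629*(-30) = -16001 - 18870 = -34871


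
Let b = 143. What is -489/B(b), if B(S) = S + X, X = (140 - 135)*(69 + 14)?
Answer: -163/186 ≈ -0.87634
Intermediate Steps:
X = 415 (X = 5*83 = 415)
B(S) = 415 + S (B(S) = S + 415 = 415 + S)
-489/B(b) = -489/(415 + 143) = -489/558 = -489*1/558 = -163/186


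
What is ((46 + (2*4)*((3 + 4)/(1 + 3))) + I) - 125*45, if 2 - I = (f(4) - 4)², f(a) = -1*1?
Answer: -5588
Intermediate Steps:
f(a) = -1
I = -23 (I = 2 - (-1 - 4)² = 2 - 1*(-5)² = 2 - 1*25 = 2 - 25 = -23)
((46 + (2*4)*((3 + 4)/(1 + 3))) + I) - 125*45 = ((46 + (2*4)*((3 + 4)/(1 + 3))) - 23) - 125*45 = ((46 + 8*(7/4)) - 23) - 5625 = ((46 + 14) - 23) - 5625 = (60 - 23) - 5625 = 37 - 5625 = -5588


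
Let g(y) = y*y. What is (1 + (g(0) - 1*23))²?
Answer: 484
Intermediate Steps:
g(y) = y²
(1 + (g(0) - 1*23))² = (1 + (0² - 1*23))² = (1 + (0 - 23))² = (1 - 23)² = (-22)² = 484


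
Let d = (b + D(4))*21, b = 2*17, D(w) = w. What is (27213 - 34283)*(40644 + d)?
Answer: -292994940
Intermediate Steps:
b = 34
d = 798 (d = (34 + 4)*21 = 38*21 = 798)
(27213 - 34283)*(40644 + d) = (27213 - 34283)*(40644 + 798) = -7070*41442 = -292994940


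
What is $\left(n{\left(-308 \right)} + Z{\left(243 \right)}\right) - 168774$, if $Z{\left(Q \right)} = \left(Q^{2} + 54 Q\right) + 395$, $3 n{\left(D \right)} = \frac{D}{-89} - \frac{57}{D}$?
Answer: $- \frac{7911661151}{82236} \approx -96207.0$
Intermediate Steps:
$n{\left(D \right)} = - \frac{19}{D} - \frac{D}{267}$ ($n{\left(D \right)} = \frac{\frac{D}{-89} - \frac{57}{D}}{3} = \frac{D \left(- \frac{1}{89}\right) - \frac{57}{D}}{3} = \frac{- \frac{D}{89} - \frac{57}{D}}{3} = \frac{- \frac{57}{D} - \frac{D}{89}}{3} = - \frac{19}{D} - \frac{D}{267}$)
$Z{\left(Q \right)} = 395 + Q^{2} + 54 Q$
$\left(n{\left(-308 \right)} + Z{\left(243 \right)}\right) - 168774 = \left(\left(- \frac{19}{-308} - - \frac{308}{267}\right) + \left(395 + 243^{2} + 54 \cdot 243\right)\right) - 168774 = \left(\left(\left(-19\right) \left(- \frac{1}{308}\right) + \frac{308}{267}\right) + \left(395 + 59049 + 13122\right)\right) - 168774 = \left(\left(\frac{19}{308} + \frac{308}{267}\right) + 72566\right) - 168774 = \left(\frac{99937}{82236} + 72566\right) - 168774 = \frac{5967637513}{82236} - 168774 = - \frac{7911661151}{82236}$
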